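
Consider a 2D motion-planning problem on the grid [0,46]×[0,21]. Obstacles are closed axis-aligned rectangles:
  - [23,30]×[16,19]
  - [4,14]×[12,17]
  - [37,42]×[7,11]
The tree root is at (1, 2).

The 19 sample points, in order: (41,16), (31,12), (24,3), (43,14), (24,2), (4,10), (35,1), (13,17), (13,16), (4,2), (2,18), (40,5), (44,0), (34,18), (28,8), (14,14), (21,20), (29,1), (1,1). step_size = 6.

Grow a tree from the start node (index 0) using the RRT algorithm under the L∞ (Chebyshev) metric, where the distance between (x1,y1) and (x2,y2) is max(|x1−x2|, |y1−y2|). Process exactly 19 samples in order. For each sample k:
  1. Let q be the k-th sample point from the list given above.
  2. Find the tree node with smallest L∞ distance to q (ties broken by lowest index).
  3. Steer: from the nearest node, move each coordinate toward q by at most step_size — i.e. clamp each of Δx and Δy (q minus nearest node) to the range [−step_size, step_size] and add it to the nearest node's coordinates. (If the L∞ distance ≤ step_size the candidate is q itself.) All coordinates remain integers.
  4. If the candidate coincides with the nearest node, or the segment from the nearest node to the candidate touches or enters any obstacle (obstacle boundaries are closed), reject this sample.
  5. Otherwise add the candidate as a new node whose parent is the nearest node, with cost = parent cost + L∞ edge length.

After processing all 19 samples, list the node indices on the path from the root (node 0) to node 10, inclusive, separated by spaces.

1. q=(41,16) nearest=0 d=40 new=(7,8) → add node 1 parent=0 cost=6
2. q=(31,12) nearest=1 d=24 new=(13,12) → blocked by [4,14]×[12,17], reject
3. q=(24,3) nearest=1 d=17 new=(13,3) → add node 2 parent=1 cost=12
4. q=(43,14) nearest=2 d=30 new=(19,9) → add node 3 parent=2 cost=18
5. q=(24,2) nearest=3 d=7 new=(24,3) → add node 4 parent=3 cost=24
6. q=(4,10) nearest=1 d=3 new=(4,10) → add node 5 parent=1 cost=9
7. q=(35,1) nearest=4 d=11 new=(30,1) → add node 6 parent=4 cost=30
8. q=(13,17) nearest=3 d=8 new=(13,15) → blocked by [4,14]×[12,17], reject
9. q=(13,16) nearest=3 d=7 new=(13,15) → blocked by [4,14]×[12,17], reject
10. q=(4,2) nearest=0 d=3 new=(4,2) → add node 7 parent=0 cost=3
11. q=(2,18) nearest=5 d=8 new=(2,16) → add node 8 parent=5 cost=15
12. q=(40,5) nearest=6 d=10 new=(36,5) → add node 9 parent=6 cost=36
13. q=(44,0) nearest=9 d=8 new=(42,0) → add node 10 parent=9 cost=42
14. q=(34,18) nearest=9 d=13 new=(34,11) → add node 11 parent=9 cost=42
15. q=(28,8) nearest=4 d=5 new=(28,8) → add node 12 parent=4 cost=29
16. q=(14,14) nearest=3 d=5 new=(14,14) → blocked by [4,14]×[12,17], reject
17. q=(21,20) nearest=3 d=11 new=(21,15) → add node 13 parent=3 cost=24
18. q=(29,1) nearest=6 d=1 new=(29,1) → add node 14 parent=6 cost=31
19. q=(1,1) nearest=0 d=1 new=(1,1) → add node 15 parent=0 cost=1

Path: 0 1 2 3 4 6 9 10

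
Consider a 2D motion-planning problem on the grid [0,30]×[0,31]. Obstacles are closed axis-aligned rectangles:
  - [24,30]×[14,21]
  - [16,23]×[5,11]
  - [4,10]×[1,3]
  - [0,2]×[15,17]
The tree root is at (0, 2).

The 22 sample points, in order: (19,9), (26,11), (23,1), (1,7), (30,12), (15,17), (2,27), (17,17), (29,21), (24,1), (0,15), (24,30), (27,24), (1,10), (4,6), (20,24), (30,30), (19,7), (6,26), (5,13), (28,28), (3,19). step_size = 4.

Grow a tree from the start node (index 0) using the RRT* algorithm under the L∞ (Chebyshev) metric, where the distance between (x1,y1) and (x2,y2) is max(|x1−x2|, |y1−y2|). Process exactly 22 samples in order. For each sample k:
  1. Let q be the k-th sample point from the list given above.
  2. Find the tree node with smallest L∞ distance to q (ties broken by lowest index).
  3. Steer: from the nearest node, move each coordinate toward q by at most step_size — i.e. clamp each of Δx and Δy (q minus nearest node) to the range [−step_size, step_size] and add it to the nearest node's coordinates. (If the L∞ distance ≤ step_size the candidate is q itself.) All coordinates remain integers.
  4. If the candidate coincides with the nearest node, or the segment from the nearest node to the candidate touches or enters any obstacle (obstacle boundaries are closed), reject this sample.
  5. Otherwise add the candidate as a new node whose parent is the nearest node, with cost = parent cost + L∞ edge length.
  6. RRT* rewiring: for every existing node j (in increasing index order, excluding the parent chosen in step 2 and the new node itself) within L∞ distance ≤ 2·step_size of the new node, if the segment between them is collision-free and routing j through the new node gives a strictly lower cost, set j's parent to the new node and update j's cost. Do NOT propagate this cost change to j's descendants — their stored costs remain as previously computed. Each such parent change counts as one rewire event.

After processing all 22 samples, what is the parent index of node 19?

Parent of node 19: 16

1. q=(19,9) nearest=0 d=19 new=(4,6) → add node 1 parent=0 cost=4
2. q=(26,11) nearest=1 d=22 new=(8,10) → add node 2 parent=1 cost=8
3. q=(23,1) nearest=2 d=15 new=(12,6) → add node 3 parent=2 cost=12
4. q=(1,7) nearest=1 d=3 new=(1,7) → add node 4 parent=1 cost=7
5. q=(30,12) nearest=3 d=18 new=(16,10) → blocked by [16,23]×[5,11], reject
6. q=(15,17) nearest=2 d=7 new=(12,14) → add node 5 parent=2 cost=12
7. q=(2,27) nearest=5 d=13 new=(8,18) → add node 6 parent=5 cost=16
8. q=(17,17) nearest=5 d=5 new=(16,17) → add node 7 parent=5 cost=16
9. q=(29,21) nearest=7 d=13 new=(20,21) → add node 8 parent=7 cost=20
10. q=(24,1) nearest=3 d=12 new=(16,2) → add node 9 parent=3 cost=16
11. q=(0,15) nearest=2 d=8 new=(4,14) → add node 10 parent=2 cost=12
12. q=(24,30) nearest=8 d=9 new=(24,25) → add node 11 parent=8 cost=24
13. q=(27,24) nearest=11 d=3 new=(27,24) → add node 12 parent=11 cost=27
14. q=(1,10) nearest=4 d=3 new=(1,10) → add node 13 parent=4 cost=10
15. q=(4,6) nearest=1 d=0 → coincident, reject
16. q=(20,24) nearest=8 d=3 new=(20,24) → add node 14 parent=8 cost=23
17. q=(30,30) nearest=11 d=6 new=(28,29) → add node 15 parent=11 cost=28
18. q=(19,7) nearest=9 d=5 new=(19,6) → blocked by [16,23]×[5,11], reject
19. q=(6,26) nearest=6 d=8 new=(6,22) → add node 16 parent=6 cost=20
20. q=(5,13) nearest=10 d=1 new=(5,13) → add node 17 parent=10 cost=13
21. q=(28,28) nearest=15 d=1 new=(28,28) → add node 18 parent=15 cost=29
22. q=(3,19) nearest=16 d=3 new=(3,19) → add node 19 parent=16 cost=23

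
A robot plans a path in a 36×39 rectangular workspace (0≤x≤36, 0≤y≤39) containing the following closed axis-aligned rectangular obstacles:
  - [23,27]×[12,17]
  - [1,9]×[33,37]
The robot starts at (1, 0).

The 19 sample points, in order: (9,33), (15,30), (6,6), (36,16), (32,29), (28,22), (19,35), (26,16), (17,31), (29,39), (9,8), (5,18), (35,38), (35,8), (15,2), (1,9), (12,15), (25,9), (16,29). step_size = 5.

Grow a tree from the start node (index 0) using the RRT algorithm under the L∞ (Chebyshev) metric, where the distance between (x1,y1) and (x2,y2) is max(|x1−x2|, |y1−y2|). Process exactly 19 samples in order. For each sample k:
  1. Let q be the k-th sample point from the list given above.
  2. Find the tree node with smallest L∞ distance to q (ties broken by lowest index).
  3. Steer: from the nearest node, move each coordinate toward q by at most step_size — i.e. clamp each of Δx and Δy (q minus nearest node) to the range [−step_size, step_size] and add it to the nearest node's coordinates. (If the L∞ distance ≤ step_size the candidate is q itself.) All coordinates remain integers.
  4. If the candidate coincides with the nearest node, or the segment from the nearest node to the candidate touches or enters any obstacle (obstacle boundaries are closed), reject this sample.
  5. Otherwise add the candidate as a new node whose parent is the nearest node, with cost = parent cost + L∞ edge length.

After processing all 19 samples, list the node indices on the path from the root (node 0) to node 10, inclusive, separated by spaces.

1. q=(9,33) nearest=0 d=33 new=(6,5) → add node 1 parent=0 cost=5
2. q=(15,30) nearest=1 d=25 new=(11,10) → add node 2 parent=1 cost=10
3. q=(6,6) nearest=1 d=1 new=(6,6) → add node 3 parent=1 cost=6
4. q=(36,16) nearest=2 d=25 new=(16,15) → add node 4 parent=2 cost=15
5. q=(32,29) nearest=4 d=16 new=(21,20) → add node 5 parent=4 cost=20
6. q=(28,22) nearest=5 d=7 new=(26,22) → add node 6 parent=5 cost=25
7. q=(19,35) nearest=6 d=13 new=(21,27) → add node 7 parent=6 cost=30
8. q=(26,16) nearest=5 d=5 new=(26,16) → blocked by [23,27]×[12,17], reject
9. q=(17,31) nearest=7 d=4 new=(17,31) → add node 8 parent=7 cost=34
10. q=(29,39) nearest=7 d=12 new=(26,32) → add node 9 parent=7 cost=35
11. q=(9,8) nearest=2 d=2 new=(9,8) → add node 10 parent=2 cost=12
12. q=(5,18) nearest=2 d=8 new=(6,15) → add node 11 parent=2 cost=15
13. q=(35,38) nearest=9 d=9 new=(31,37) → add node 12 parent=9 cost=40
14. q=(35,8) nearest=5 d=14 new=(26,15) → blocked by [23,27]×[12,17], reject
15. q=(15,2) nearest=10 d=6 new=(14,3) → add node 13 parent=10 cost=17
16. q=(1,9) nearest=1 d=5 new=(1,9) → add node 14 parent=1 cost=10
17. q=(12,15) nearest=4 d=4 new=(12,15) → add node 15 parent=4 cost=19
18. q=(25,9) nearest=4 d=9 new=(21,10) → add node 16 parent=4 cost=20
19. q=(16,29) nearest=8 d=2 new=(16,29) → add node 17 parent=8 cost=36

Path: 0 1 2 10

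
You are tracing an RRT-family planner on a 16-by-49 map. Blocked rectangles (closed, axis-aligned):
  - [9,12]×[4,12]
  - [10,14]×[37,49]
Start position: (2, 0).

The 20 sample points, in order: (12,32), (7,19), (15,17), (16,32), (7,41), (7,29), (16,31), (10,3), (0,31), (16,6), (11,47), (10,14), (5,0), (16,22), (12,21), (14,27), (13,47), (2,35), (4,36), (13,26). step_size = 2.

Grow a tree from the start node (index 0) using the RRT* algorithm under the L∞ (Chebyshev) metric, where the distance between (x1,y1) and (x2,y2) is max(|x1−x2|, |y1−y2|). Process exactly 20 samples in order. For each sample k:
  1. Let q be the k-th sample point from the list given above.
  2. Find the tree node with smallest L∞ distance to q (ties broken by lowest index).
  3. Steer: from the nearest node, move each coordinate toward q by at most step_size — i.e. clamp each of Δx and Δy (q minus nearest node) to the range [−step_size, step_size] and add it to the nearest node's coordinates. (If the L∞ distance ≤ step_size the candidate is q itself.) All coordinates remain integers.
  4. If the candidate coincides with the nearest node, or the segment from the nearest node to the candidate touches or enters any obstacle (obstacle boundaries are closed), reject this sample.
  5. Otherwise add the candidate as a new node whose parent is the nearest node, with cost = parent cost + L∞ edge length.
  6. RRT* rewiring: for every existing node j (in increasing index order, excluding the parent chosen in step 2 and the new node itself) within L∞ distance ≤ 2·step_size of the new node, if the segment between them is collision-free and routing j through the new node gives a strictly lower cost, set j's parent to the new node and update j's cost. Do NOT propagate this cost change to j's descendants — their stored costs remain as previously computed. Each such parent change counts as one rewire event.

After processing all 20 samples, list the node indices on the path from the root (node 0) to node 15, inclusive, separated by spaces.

Path: 0 1 2 3 4 5 6 7 8 10 11 12 13 14 15

1. q=(12,32) nearest=0 d=32 new=(4,2) → add node 1 parent=0 cost=2
2. q=(7,19) nearest=1 d=17 new=(6,4) → add node 2 parent=1 cost=4
3. q=(15,17) nearest=2 d=13 new=(8,6) → add node 3 parent=2 cost=6
4. q=(16,32) nearest=3 d=26 new=(10,8) → blocked by [9,12]×[4,12], reject
5. q=(7,41) nearest=3 d=35 new=(7,8) → add node 4 parent=3 cost=8
6. q=(7,29) nearest=4 d=21 new=(7,10) → add node 5 parent=4 cost=10
7. q=(16,31) nearest=5 d=21 new=(9,12) → blocked by [9,12]×[4,12], reject
8. q=(10,3) nearest=3 d=3 new=(10,4) → blocked by [9,12]×[4,12], reject
9. q=(0,31) nearest=5 d=21 new=(5,12) → add node 6 parent=5 cost=12
10. q=(16,6) nearest=3 d=8 new=(10,6) → blocked by [9,12]×[4,12], reject
11. q=(11,47) nearest=6 d=35 new=(7,14) → add node 7 parent=6 cost=14
12. q=(10,14) nearest=7 d=3 new=(9,14) → add node 8 parent=7 cost=16
13. q=(5,0) nearest=1 d=2 new=(5,0) → add node 9 parent=1 cost=4
14. q=(16,22) nearest=8 d=8 new=(11,16) → add node 10 parent=8 cost=18
15. q=(12,21) nearest=10 d=5 new=(12,18) → add node 11 parent=10 cost=20
16. q=(14,27) nearest=11 d=9 new=(14,20) → add node 12 parent=11 cost=22
17. q=(13,47) nearest=12 d=27 new=(13,22) → add node 13 parent=12 cost=24
18. q=(2,35) nearest=13 d=13 new=(11,24) → add node 14 parent=13 cost=26
19. q=(4,36) nearest=14 d=12 new=(9,26) → add node 15 parent=14 cost=28
20. q=(13,26) nearest=14 d=2 new=(13,26) → add node 16 parent=14 cost=28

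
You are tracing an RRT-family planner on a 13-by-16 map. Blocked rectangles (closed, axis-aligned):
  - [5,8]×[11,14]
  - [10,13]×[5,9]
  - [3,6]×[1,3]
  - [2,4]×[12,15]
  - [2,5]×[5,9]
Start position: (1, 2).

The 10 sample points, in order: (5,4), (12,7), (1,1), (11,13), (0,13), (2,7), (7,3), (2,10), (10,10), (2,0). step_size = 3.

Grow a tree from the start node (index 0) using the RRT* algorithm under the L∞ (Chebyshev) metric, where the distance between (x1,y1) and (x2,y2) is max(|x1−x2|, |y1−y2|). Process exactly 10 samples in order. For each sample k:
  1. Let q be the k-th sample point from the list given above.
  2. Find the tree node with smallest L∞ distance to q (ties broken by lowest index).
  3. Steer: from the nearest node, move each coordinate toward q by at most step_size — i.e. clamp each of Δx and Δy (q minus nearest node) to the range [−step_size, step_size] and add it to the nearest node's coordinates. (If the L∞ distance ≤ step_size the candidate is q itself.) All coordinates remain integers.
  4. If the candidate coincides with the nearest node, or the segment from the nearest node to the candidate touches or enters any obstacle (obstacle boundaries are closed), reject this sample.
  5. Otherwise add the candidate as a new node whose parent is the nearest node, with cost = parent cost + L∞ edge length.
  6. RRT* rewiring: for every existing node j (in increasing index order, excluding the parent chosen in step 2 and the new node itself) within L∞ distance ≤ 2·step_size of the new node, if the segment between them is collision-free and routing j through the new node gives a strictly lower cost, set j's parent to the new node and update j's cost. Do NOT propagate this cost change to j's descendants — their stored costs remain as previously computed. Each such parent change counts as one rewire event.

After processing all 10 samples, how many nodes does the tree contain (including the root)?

1. q=(5,4) nearest=0 d=4 new=(4,4) → add node 1 parent=0 cost=3
2. q=(12,7) nearest=1 d=8 new=(7,7) → blocked by [2,5]×[5,9], reject
3. q=(1,1) nearest=0 d=1 new=(1,1) → add node 2 parent=0 cost=1
4. q=(11,13) nearest=1 d=9 new=(7,7) → blocked by [2,5]×[5,9], reject
5. q=(0,13) nearest=1 d=9 new=(1,7) → blocked by [2,5]×[5,9], reject
6. q=(2,7) nearest=1 d=3 new=(2,7) → blocked by [2,5]×[5,9], reject
7. q=(7,3) nearest=1 d=3 new=(7,3) → add node 3 parent=1 cost=6
8. q=(2,10) nearest=1 d=6 new=(2,7) → blocked by [2,5]×[5,9], reject
9. q=(10,10) nearest=1 d=6 new=(7,7) → blocked by [2,5]×[5,9], reject
10. q=(2,0) nearest=2 d=1 new=(2,0) → add node 4 parent=2 cost=2

Node count: 5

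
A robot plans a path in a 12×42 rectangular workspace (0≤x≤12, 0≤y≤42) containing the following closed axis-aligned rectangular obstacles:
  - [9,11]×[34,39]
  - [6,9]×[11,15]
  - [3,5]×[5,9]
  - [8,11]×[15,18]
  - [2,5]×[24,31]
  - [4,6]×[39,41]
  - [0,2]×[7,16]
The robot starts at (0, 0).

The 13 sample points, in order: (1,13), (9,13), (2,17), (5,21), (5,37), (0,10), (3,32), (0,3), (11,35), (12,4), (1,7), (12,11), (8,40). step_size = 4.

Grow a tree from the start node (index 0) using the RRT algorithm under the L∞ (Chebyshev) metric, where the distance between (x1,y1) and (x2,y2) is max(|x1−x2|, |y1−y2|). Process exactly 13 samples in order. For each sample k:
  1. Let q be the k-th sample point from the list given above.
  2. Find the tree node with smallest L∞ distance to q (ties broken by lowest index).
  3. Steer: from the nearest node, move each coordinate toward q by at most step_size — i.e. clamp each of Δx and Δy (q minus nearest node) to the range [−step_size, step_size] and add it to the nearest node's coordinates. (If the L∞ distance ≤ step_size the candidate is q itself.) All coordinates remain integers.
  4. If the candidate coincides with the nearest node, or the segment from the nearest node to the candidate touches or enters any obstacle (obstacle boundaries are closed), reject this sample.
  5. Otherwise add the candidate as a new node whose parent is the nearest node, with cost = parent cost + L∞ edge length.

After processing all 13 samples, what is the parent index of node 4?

1. q=(1,13) nearest=0 d=13 new=(1,4) → add node 1 parent=0 cost=4
2. q=(9,13) nearest=1 d=9 new=(5,8) → blocked by [3,5]×[5,9], reject
3. q=(2,17) nearest=1 d=13 new=(2,8) → blocked by [0,2]×[7,16], reject
4. q=(5,21) nearest=1 d=17 new=(5,8) → blocked by [3,5]×[5,9], reject
5. q=(5,37) nearest=1 d=33 new=(5,8) → blocked by [3,5]×[5,9], reject
6. q=(0,10) nearest=1 d=6 new=(0,8) → blocked by [0,2]×[7,16], reject
7. q=(3,32) nearest=1 d=28 new=(3,8) → blocked by [3,5]×[5,9], reject
8. q=(0,3) nearest=1 d=1 new=(0,3) → add node 2 parent=1 cost=5
9. q=(11,35) nearest=1 d=31 new=(5,8) → blocked by [3,5]×[5,9], reject
10. q=(12,4) nearest=1 d=11 new=(5,4) → add node 3 parent=1 cost=8
11. q=(1,7) nearest=1 d=3 new=(1,7) → blocked by [0,2]×[7,16], reject
12. q=(12,11) nearest=3 d=7 new=(9,8) → add node 4 parent=3 cost=12
13. q=(8,40) nearest=4 d=32 new=(8,12) → blocked by [6,9]×[11,15], reject

Parent of node 4: 3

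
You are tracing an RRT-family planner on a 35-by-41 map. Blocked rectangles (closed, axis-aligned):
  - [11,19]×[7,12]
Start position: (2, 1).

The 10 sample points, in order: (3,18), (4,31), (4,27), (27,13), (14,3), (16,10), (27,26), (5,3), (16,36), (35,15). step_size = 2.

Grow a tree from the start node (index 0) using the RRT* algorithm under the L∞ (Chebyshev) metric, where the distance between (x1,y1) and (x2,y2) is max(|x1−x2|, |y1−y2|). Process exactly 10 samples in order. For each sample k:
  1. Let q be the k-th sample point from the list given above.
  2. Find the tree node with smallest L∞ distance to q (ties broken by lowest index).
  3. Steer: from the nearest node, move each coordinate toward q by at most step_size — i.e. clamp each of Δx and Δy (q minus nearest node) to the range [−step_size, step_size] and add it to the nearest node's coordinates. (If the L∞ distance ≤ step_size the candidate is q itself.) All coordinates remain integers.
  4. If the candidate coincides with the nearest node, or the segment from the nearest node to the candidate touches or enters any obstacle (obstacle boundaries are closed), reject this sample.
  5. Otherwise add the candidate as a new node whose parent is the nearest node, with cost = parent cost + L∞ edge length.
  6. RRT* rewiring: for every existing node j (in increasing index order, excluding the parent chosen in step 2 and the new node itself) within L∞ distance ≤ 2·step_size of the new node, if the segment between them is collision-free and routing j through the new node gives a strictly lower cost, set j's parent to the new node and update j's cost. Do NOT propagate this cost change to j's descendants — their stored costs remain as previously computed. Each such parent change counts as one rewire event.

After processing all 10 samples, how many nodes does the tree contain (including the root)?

Node count: 9

1. q=(3,18) nearest=0 d=17 new=(3,3) → add node 1 parent=0 cost=2
2. q=(4,31) nearest=1 d=28 new=(4,5) → add node 2 parent=1 cost=4
3. q=(4,27) nearest=2 d=22 new=(4,7) → add node 3 parent=2 cost=6
4. q=(27,13) nearest=2 d=23 new=(6,7) → add node 4 parent=2 cost=6
5. q=(14,3) nearest=4 d=8 new=(8,5) → add node 5 parent=4 cost=8
6. q=(16,10) nearest=5 d=8 new=(10,7) → add node 6 parent=5 cost=10
7. q=(27,26) nearest=6 d=19 new=(12,9) → blocked by [11,19]×[7,12], reject
8. q=(5,3) nearest=1 d=2 new=(5,3) → add node 7 parent=1 cost=4; rewire 5→7 (7<8)
9. q=(16,36) nearest=3 d=29 new=(6,9) → add node 8 parent=3 cost=8
10. q=(35,15) nearest=6 d=25 new=(12,9) → blocked by [11,19]×[7,12], reject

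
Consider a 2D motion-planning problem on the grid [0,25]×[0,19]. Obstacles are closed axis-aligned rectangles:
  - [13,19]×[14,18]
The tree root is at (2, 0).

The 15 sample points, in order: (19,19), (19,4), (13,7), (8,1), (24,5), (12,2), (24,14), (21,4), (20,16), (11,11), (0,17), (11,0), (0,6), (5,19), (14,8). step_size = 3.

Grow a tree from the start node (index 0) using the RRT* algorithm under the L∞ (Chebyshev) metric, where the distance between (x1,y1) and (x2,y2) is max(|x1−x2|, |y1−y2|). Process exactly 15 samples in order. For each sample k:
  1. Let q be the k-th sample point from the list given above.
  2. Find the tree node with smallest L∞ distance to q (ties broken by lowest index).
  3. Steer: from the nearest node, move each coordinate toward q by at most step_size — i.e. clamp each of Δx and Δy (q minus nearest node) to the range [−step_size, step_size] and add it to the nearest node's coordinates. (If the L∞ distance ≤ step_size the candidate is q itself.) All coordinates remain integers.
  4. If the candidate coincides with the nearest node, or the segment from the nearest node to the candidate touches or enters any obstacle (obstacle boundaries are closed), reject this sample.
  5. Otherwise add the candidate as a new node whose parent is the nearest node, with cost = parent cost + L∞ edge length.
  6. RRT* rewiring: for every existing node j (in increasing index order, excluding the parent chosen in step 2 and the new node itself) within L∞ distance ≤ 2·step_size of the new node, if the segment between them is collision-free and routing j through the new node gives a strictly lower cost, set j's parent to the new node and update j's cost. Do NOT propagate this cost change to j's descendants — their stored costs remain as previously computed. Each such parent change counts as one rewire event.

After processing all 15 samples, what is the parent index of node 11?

1. q=(19,19) nearest=0 d=19 new=(5,3) → add node 1 parent=0 cost=3
2. q=(19,4) nearest=1 d=14 new=(8,4) → add node 2 parent=1 cost=6
3. q=(13,7) nearest=2 d=5 new=(11,7) → add node 3 parent=2 cost=9
4. q=(8,1) nearest=1 d=3 new=(8,1) → add node 4 parent=1 cost=6
5. q=(24,5) nearest=3 d=13 new=(14,5) → add node 5 parent=3 cost=12
6. q=(12,2) nearest=5 d=3 new=(12,2) → add node 6 parent=5 cost=15
7. q=(24,14) nearest=5 d=10 new=(17,8) → add node 7 parent=5 cost=15
8. q=(21,4) nearest=7 d=4 new=(20,5) → add node 8 parent=7 cost=18
9. q=(20,16) nearest=7 d=8 new=(20,11) → add node 9 parent=7 cost=18
10. q=(11,11) nearest=3 d=4 new=(11,10) → add node 10 parent=3 cost=12
11. q=(0,17) nearest=3 d=11 new=(8,10) → add node 11 parent=3 cost=12
12. q=(11,0) nearest=6 d=2 new=(11,0) → add node 12 parent=6 cost=17
13. q=(0,6) nearest=1 d=5 new=(2,6) → add node 13 parent=1 cost=6
14. q=(5,19) nearest=10 d=9 new=(8,13) → add node 14 parent=10 cost=15
15. q=(14,8) nearest=3 d=3 new=(14,8) → add node 15 parent=3 cost=12

Parent of node 11: 3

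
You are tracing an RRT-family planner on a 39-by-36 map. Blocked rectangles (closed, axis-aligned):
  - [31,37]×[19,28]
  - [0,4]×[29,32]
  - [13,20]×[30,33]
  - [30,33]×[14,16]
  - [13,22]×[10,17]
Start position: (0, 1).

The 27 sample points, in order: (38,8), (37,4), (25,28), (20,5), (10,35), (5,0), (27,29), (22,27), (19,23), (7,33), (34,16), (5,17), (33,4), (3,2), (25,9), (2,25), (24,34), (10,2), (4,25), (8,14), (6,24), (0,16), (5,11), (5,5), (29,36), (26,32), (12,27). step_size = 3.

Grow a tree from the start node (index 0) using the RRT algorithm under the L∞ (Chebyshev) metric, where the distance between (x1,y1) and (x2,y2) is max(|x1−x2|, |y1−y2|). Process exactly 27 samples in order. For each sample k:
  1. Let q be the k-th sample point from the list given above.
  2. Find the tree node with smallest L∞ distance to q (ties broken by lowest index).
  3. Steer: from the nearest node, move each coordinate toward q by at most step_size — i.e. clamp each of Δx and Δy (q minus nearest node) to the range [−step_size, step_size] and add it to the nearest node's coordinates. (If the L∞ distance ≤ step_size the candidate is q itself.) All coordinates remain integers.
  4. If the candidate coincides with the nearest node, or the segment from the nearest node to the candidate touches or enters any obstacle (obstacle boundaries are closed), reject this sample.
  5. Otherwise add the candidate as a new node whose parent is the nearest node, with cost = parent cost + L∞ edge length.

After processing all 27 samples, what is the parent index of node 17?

Parent of node 17: 11

1. q=(38,8) nearest=0 d=38 new=(3,4) → add node 1 parent=0 cost=3
2. q=(37,4) nearest=1 d=34 new=(6,4) → add node 2 parent=1 cost=6
3. q=(25,28) nearest=1 d=24 new=(6,7) → add node 3 parent=1 cost=6
4. q=(20,5) nearest=2 d=14 new=(9,5) → add node 4 parent=2 cost=9
5. q=(10,35) nearest=3 d=28 new=(9,10) → add node 5 parent=3 cost=9
6. q=(5,0) nearest=1 d=4 new=(5,1) → add node 6 parent=1 cost=6
7. q=(27,29) nearest=5 d=19 new=(12,13) → add node 7 parent=5 cost=12
8. q=(22,27) nearest=7 d=14 new=(15,16) → blocked by [13,22]×[10,17], reject
9. q=(19,23) nearest=7 d=10 new=(15,16) → blocked by [13,22]×[10,17], reject
10. q=(7,33) nearest=7 d=20 new=(9,16) → add node 8 parent=7 cost=15
11. q=(34,16) nearest=7 d=22 new=(15,16) → blocked by [13,22]×[10,17], reject
12. q=(5,17) nearest=8 d=4 new=(6,17) → add node 9 parent=8 cost=18
13. q=(33,4) nearest=7 d=21 new=(15,10) → blocked by [13,22]×[10,17], reject
14. q=(3,2) nearest=1 d=2 new=(3,2) → add node 10 parent=1 cost=5
15. q=(25,9) nearest=7 d=13 new=(15,10) → blocked by [13,22]×[10,17], reject
16. q=(2,25) nearest=9 d=8 new=(3,20) → add node 11 parent=9 cost=21
17. q=(24,34) nearest=8 d=18 new=(12,19) → add node 12 parent=8 cost=18
18. q=(10,2) nearest=4 d=3 new=(10,2) → add node 13 parent=4 cost=12
19. q=(4,25) nearest=11 d=5 new=(4,23) → add node 14 parent=11 cost=24
20. q=(8,14) nearest=8 d=2 new=(8,14) → add node 15 parent=8 cost=17
21. q=(6,24) nearest=14 d=2 new=(6,24) → add node 16 parent=14 cost=26
22. q=(0,16) nearest=11 d=4 new=(0,17) → add node 17 parent=11 cost=24
23. q=(5,11) nearest=15 d=3 new=(5,11) → add node 18 parent=15 cost=20
24. q=(5,5) nearest=2 d=1 new=(5,5) → add node 19 parent=2 cost=7
25. q=(29,36) nearest=12 d=17 new=(15,22) → add node 20 parent=12 cost=21
26. q=(26,32) nearest=20 d=11 new=(18,25) → add node 21 parent=20 cost=24
27. q=(12,27) nearest=20 d=5 new=(12,25) → add node 22 parent=20 cost=24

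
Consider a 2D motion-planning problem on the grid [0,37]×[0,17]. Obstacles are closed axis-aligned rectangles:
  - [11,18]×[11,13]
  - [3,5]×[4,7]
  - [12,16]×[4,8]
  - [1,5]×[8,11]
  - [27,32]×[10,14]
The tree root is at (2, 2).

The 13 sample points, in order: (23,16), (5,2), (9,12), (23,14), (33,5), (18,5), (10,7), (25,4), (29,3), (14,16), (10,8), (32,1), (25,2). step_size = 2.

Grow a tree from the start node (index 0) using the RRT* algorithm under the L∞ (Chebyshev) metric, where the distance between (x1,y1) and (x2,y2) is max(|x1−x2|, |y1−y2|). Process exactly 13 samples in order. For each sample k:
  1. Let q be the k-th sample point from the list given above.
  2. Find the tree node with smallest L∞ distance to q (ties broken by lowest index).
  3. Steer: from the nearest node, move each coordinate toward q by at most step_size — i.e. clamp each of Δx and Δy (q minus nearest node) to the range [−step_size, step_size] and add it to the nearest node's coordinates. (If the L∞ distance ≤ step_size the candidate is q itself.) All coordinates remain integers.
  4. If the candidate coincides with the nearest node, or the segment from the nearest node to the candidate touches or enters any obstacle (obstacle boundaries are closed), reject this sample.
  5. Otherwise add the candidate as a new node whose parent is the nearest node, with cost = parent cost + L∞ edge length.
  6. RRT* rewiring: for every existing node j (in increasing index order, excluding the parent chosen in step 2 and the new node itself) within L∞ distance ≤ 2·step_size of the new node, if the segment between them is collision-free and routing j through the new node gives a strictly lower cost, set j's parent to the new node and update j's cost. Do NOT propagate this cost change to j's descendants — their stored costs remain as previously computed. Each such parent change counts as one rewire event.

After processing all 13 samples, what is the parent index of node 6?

Parent of node 6: 4

1. q=(23,16) nearest=0 d=21 new=(4,4) → blocked by [3,5]×[4,7], reject
2. q=(5,2) nearest=0 d=3 new=(4,2) → add node 1 parent=0 cost=2
3. q=(9,12) nearest=0 d=10 new=(4,4) → blocked by [3,5]×[4,7], reject
4. q=(23,14) nearest=1 d=19 new=(6,4) → add node 2 parent=1 cost=4
5. q=(33,5) nearest=2 d=27 new=(8,5) → add node 3 parent=2 cost=6
6. q=(18,5) nearest=3 d=10 new=(10,5) → add node 4 parent=3 cost=8
7. q=(10,7) nearest=3 d=2 new=(10,7) → add node 5 parent=3 cost=8
8. q=(25,4) nearest=4 d=15 new=(12,4) → blocked by [12,16]×[4,8], reject
9. q=(29,3) nearest=4 d=19 new=(12,3) → add node 6 parent=4 cost=10
10. q=(14,16) nearest=5 d=9 new=(12,9) → add node 7 parent=5 cost=10
11. q=(10,8) nearest=5 d=1 new=(10,8) → add node 8 parent=5 cost=9
12. q=(32,1) nearest=6 d=20 new=(14,1) → add node 9 parent=6 cost=12
13. q=(25,2) nearest=9 d=11 new=(16,2) → add node 10 parent=9 cost=14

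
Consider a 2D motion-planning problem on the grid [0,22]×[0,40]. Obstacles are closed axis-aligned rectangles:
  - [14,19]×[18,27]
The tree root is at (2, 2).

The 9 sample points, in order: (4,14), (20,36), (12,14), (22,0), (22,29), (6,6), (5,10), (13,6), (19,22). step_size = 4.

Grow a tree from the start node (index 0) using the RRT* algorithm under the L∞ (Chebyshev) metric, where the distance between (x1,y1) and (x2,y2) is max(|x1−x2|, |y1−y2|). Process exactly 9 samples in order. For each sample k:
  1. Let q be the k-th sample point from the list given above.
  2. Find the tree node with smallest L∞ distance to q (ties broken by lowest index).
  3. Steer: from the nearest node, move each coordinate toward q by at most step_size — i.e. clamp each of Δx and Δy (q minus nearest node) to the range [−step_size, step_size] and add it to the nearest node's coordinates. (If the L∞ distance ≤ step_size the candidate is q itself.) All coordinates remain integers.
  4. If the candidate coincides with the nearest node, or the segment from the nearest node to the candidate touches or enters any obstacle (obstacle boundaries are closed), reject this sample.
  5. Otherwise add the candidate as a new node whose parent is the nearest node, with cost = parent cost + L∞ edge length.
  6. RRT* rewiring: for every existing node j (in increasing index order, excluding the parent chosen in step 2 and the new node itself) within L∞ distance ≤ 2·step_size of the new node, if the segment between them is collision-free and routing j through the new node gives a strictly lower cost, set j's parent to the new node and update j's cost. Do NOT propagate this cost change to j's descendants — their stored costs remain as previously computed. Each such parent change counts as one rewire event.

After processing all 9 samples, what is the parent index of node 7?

Parent of node 7: 4

1. q=(4,14) nearest=0 d=12 new=(4,6) → add node 1 parent=0 cost=4
2. q=(20,36) nearest=1 d=30 new=(8,10) → add node 2 parent=1 cost=8
3. q=(12,14) nearest=2 d=4 new=(12,14) → add node 3 parent=2 cost=12
4. q=(22,0) nearest=2 d=14 new=(12,6) → add node 4 parent=2 cost=12
5. q=(22,29) nearest=3 d=15 new=(16,18) → blocked by [14,19]×[18,27], reject
6. q=(6,6) nearest=1 d=2 new=(6,6) → add node 5 parent=1 cost=6
7. q=(5,10) nearest=2 d=3 new=(5,10) → add node 6 parent=2 cost=11
8. q=(13,6) nearest=4 d=1 new=(13,6) → add node 7 parent=4 cost=13
9. q=(19,22) nearest=3 d=8 new=(16,18) → blocked by [14,19]×[18,27], reject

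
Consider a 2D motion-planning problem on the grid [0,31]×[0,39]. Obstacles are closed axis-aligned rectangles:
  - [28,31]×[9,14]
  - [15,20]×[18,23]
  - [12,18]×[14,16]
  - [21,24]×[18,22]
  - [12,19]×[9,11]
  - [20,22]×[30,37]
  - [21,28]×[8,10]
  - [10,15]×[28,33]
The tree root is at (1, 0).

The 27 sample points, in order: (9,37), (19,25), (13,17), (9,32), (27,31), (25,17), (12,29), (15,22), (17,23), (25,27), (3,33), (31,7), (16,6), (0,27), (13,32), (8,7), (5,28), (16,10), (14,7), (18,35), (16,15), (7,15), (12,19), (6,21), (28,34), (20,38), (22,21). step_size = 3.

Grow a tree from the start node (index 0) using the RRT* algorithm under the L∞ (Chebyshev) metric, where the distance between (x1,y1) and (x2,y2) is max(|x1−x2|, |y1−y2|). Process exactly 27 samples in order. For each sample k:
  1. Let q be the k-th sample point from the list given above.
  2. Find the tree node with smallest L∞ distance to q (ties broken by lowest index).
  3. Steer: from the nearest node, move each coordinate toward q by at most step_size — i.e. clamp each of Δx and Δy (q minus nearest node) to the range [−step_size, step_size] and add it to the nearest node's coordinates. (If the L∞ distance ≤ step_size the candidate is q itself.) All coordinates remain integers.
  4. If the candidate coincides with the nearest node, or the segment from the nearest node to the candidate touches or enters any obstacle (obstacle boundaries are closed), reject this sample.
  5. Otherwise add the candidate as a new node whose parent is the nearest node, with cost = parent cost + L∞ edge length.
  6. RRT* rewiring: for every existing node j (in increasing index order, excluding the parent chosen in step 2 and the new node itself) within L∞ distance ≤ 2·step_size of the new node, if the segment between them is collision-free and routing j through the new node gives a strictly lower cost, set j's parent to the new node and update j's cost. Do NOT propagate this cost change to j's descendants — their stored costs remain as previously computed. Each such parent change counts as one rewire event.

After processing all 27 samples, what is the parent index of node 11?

Parent of node 11: 9

1. q=(9,37) nearest=0 d=37 new=(4,3) → add node 1 parent=0 cost=3
2. q=(19,25) nearest=1 d=22 new=(7,6) → add node 2 parent=1 cost=6
3. q=(13,17) nearest=2 d=11 new=(10,9) → add node 3 parent=2 cost=9
4. q=(9,32) nearest=3 d=23 new=(9,12) → add node 4 parent=3 cost=12
5. q=(27,31) nearest=4 d=19 new=(12,15) → blocked by [12,18]×[14,16], reject
6. q=(25,17) nearest=3 d=15 new=(13,12) → blocked by [12,19]×[9,11], reject
7. q=(12,29) nearest=4 d=17 new=(12,15) → blocked by [12,18]×[14,16], reject
8. q=(15,22) nearest=4 d=10 new=(12,15) → blocked by [12,18]×[14,16], reject
9. q=(17,23) nearest=4 d=11 new=(12,15) → blocked by [12,18]×[14,16], reject
10. q=(25,27) nearest=4 d=16 new=(12,15) → blocked by [12,18]×[14,16], reject
11. q=(3,33) nearest=4 d=21 new=(6,15) → add node 5 parent=4 cost=15
12. q=(31,7) nearest=3 d=21 new=(13,7) → add node 6 parent=3 cost=12
13. q=(16,6) nearest=6 d=3 new=(16,6) → add node 7 parent=6 cost=15
14. q=(0,27) nearest=5 d=12 new=(3,18) → add node 8 parent=5 cost=18
15. q=(13,32) nearest=8 d=14 new=(6,21) → add node 9 parent=8 cost=21
16. q=(8,7) nearest=2 d=1 new=(8,7) → add node 10 parent=2 cost=7
17. q=(5,28) nearest=9 d=7 new=(5,24) → add node 11 parent=9 cost=24
18. q=(16,10) nearest=6 d=3 new=(16,10) → blocked by [12,19]×[9,11], reject
19. q=(14,7) nearest=6 d=1 new=(14,7) → add node 12 parent=6 cost=13
20. q=(18,35) nearest=11 d=13 new=(8,27) → add node 13 parent=11 cost=27
21. q=(16,15) nearest=3 d=6 new=(13,12) → blocked by [12,19]×[9,11], reject
22. q=(7,15) nearest=5 d=1 new=(7,15) → add node 14 parent=5 cost=16
23. q=(12,19) nearest=14 d=5 new=(10,18) → add node 15 parent=14 cost=19
24. q=(6,21) nearest=9 d=0 → coincident, reject
25. q=(28,34) nearest=15 d=18 new=(13,21) → add node 16 parent=15 cost=22
26. q=(20,38) nearest=13 d=12 new=(11,30) → blocked by [10,15]×[28,33], reject
27. q=(22,21) nearest=16 d=9 new=(16,21) → blocked by [15,20]×[18,23], reject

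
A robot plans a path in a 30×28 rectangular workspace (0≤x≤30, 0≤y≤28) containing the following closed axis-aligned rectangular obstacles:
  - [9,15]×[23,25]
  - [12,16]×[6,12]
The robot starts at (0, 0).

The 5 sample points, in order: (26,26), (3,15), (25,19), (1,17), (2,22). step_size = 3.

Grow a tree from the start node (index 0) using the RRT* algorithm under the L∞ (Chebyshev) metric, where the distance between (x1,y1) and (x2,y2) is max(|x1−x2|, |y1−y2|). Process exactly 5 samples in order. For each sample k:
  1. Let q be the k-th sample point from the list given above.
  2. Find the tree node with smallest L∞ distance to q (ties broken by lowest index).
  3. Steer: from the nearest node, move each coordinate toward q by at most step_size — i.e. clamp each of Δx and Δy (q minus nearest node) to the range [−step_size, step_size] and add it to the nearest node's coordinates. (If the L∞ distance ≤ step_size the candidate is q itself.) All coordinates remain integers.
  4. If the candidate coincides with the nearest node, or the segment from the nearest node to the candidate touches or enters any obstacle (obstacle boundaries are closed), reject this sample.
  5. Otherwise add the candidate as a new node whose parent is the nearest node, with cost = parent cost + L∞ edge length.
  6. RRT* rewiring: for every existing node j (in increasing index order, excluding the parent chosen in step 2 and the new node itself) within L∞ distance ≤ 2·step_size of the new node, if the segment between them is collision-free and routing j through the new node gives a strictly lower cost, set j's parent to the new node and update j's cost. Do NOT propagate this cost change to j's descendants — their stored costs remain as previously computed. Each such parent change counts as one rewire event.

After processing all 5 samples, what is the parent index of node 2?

1. q=(26,26) nearest=0 d=26 new=(3,3) → add node 1 parent=0 cost=3
2. q=(3,15) nearest=1 d=12 new=(3,6) → add node 2 parent=1 cost=6
3. q=(25,19) nearest=1 d=22 new=(6,6) → add node 3 parent=1 cost=6
4. q=(1,17) nearest=2 d=11 new=(1,9) → add node 4 parent=2 cost=9
5. q=(2,22) nearest=4 d=13 new=(2,12) → add node 5 parent=4 cost=12

Parent of node 2: 1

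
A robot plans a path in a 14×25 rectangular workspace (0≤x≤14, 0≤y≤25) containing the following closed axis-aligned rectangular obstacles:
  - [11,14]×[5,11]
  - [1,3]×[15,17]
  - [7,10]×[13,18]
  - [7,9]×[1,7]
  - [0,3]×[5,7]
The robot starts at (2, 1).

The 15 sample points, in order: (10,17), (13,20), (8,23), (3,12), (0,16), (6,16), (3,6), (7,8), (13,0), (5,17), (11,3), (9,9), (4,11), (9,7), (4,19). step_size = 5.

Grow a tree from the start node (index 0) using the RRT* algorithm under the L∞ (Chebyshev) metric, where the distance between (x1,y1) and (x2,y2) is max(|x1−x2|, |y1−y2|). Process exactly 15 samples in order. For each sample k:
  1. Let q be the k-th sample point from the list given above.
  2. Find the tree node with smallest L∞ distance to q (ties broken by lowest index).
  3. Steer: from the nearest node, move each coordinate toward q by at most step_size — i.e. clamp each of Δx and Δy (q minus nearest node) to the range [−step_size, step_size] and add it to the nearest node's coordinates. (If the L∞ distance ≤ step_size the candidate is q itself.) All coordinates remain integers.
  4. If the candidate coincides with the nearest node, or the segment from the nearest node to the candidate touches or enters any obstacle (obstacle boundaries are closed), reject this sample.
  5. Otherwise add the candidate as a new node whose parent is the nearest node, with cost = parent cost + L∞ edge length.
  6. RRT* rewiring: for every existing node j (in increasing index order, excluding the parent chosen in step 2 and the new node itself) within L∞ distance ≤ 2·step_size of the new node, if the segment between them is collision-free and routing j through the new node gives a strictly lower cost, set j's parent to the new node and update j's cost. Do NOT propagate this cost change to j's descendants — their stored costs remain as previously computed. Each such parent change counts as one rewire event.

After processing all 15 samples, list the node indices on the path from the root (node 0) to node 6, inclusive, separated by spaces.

Path: 0 1 2 3 6

1. q=(10,17) nearest=0 d=16 new=(7,6) → blocked by [7,9]×[1,7], reject
2. q=(13,20) nearest=0 d=19 new=(7,6) → blocked by [7,9]×[1,7], reject
3. q=(8,23) nearest=0 d=22 new=(7,6) → blocked by [7,9]×[1,7], reject
4. q=(3,12) nearest=0 d=11 new=(3,6) → blocked by [0,3]×[5,7], reject
5. q=(0,16) nearest=0 d=15 new=(0,6) → blocked by [0,3]×[5,7], reject
6. q=(6,16) nearest=0 d=15 new=(6,6) → add node 1 parent=0 cost=5
7. q=(3,6) nearest=1 d=3 new=(3,6) → blocked by [0,3]×[5,7], reject
8. q=(7,8) nearest=1 d=2 new=(7,8) → add node 2 parent=1 cost=7
9. q=(13,0) nearest=1 d=7 new=(11,1) → blocked by [7,9]×[1,7], reject
10. q=(5,17) nearest=2 d=9 new=(5,13) → add node 3 parent=2 cost=12
11. q=(11,3) nearest=1 d=5 new=(11,3) → blocked by [7,9]×[1,7], reject
12. q=(9,9) nearest=2 d=2 new=(9,9) → add node 4 parent=2 cost=9
13. q=(4,11) nearest=3 d=2 new=(4,11) → add node 5 parent=3 cost=14
14. q=(9,7) nearest=2 d=2 new=(9,7) → blocked by [7,9]×[1,7], reject
15. q=(4,19) nearest=3 d=6 new=(4,18) → add node 6 parent=3 cost=17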